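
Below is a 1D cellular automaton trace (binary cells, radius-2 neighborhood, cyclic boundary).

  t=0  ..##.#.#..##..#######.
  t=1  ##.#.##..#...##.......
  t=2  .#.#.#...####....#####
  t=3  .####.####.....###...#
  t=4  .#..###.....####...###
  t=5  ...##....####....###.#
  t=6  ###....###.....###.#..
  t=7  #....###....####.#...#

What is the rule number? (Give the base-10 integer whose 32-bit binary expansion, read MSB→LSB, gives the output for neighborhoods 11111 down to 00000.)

  #####|.  b31=0 t=0,i=16
  ####.|.  b30=0 t=0,i=19
  ###.#|#  b29=1 t=2,i=21
  ###..|.  b28=0 t=0,i=20
  ##.##|#  b27=1 t=3,i=5
  ##.#.|.  b26=0 t=0,i=4
  ##..#|.  b25=0 t=0,i=12
  ##...|.  b24=0 t=0,i=21
  #.###|#  b23=1 t=3,i=1
  #.##.|#  b22=1 t=1,i=5
  #.#.#|#  b21=1 t=0,i=5
  #.#..|.  b20=0 t=0,i=7
  #..##|#  b19=1 t=0,i=9
  #..#.|.  b18=0 t=1,i=8
  #...#|#  b17=1 t=0,i=0
  #....|.  b16=0 t=1,i=16
  .####|.  b15=0 t=0,i=15
  .###.|.  b14=0 t=3,i=16
  .##.#|#  b13=1 t=0,i=3
  .##..|.  b12=0 t=0,i=11
  .#.##|.  b11=0 t=1,i=4
  .#.#.|#  b10=1 t=0,i=6
  .#..#|.  b9=0 t=0,i=8
  .#...|#  b8=1 t=1,i=10
  ..###|#  b7=1 t=0,i=14
  ..##.|.  b6=0 t=0,i=2
  ..#.#|#  b5=1 t=3,i=21
  ..#..|#  b4=1 t=1,i=9
  ...##|#  b3=1 t=0,i=1
  ...#.|#  b2=1 t=3,i=20
  ....#|#  b1=1 t=1,i=20
  .....|#  b0=1 t=1,i=17
  bits 00101000111010100010010110111111 = 686433727

686433727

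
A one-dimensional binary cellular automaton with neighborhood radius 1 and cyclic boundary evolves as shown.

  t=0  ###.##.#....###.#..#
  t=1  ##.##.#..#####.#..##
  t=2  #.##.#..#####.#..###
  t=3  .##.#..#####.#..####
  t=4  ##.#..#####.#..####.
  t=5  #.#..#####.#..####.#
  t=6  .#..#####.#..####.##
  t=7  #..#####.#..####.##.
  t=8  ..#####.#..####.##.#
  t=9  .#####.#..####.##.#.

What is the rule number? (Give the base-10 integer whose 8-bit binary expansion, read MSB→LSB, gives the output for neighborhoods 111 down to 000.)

171

  ### -> #   bit 7 = 1  t=0,i=0
  ##. -> .   bit 6 = 0  t=0,i=2
  #.# -> #   bit 5 = 1  t=0,i=3
  #.. -> .   bit 4 = 0  t=0,i=8
  .## -> #   bit 3 = 1  t=0,i=4
  .#. -> .   bit 2 = 0  t=0,i=7
  ..# -> #   bit 1 = 1  t=0,i=11
  ... -> #   bit 0 = 1  t=0,i=9
  bits 10101011 = 171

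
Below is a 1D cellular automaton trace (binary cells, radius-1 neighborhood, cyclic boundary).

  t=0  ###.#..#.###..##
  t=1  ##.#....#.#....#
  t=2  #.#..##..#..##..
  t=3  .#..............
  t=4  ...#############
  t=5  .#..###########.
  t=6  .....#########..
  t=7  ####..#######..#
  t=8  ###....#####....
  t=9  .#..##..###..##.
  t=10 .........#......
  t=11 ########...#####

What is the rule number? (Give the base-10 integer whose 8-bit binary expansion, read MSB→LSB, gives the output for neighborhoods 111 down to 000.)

  ###|#  b7=1 t=0,i=0
  ##.|.  b6=0 t=0,i=2
  #.#|#  b5=1 t=0,i=3
  #..|.  b4=0 t=0,i=5
  .##|.  b3=0 t=0,i=9
  .#.|.  b2=0 t=0,i=4
  ..#|.  b1=0 t=0,i=6
  ...|#  b0=1 t=1,i=5
  bits 10100001 = 161

161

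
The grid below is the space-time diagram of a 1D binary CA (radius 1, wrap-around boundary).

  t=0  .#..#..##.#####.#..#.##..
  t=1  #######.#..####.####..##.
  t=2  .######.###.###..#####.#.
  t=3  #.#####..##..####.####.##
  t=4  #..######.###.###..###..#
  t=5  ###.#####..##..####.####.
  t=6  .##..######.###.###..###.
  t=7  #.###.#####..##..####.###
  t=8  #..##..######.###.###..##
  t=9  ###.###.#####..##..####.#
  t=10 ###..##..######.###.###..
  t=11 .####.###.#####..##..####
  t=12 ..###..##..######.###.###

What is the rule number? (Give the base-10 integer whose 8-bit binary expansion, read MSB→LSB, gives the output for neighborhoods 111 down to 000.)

  ### -> #   bit 7 = 1  t=0,i=11
  ##. -> #   bit 6 = 1  t=0,i=8
  #.# -> .   bit 5 = 0  t=0,i=9
  #.. -> #   bit 4 = 1  t=0,i=2
  .## -> .   bit 3 = 0  t=0,i=7
  .#. -> #   bit 2 = 1  t=0,i=1
  ..# -> #   bit 1 = 1  t=0,i=0
  ... -> .   bit 0 = 0  t=0,i=24
  bits 11010110 = 214

214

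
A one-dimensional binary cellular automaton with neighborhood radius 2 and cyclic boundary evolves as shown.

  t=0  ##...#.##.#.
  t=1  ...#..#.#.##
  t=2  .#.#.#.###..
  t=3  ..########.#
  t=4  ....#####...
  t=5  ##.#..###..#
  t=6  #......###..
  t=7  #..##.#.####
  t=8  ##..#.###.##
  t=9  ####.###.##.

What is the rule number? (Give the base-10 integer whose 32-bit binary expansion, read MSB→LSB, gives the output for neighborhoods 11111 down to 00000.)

3668339737

  [31] ##### => #  t=3,i=4
  [30] ####. => #  t=3,i=8
  [29] ###.# => .  t=3,i=9
  [28] ###.. => #  t=2,i=9
  [27] ##.## => #  t=8,i=9
  [26] ##.#. => .  t=0,i=9
  [25] ##..# => #  t=5,i=9
  [24] ##... => .  t=0,i=2
  [23] #.### => #  t=2,i=7
  [22] #.##. => .  t=0,i=0
  [21] #.#.# => #  t=0,i=10
  [20] #.#.. => .  t=3,i=11
  [19] #..## => .  t=3,i=1
  [18] #..#. => #  t=1,i=5
  [17] #...# => #  t=0,i=3
  [16] #.... => .  t=4,i=10
  [15] .#### => .  t=3,i=3
  [14] .###. => #  t=2,i=8
  [13] .##.# => #  t=0,i=8
  [12] .##.. => .  t=0,i=1
  [11] .#.## => #  t=0,i=6
  [10] .#.#. => #  t=1,i=7
  [9] .#..# => .  t=1,i=4
  [8] .#... => .  t=6,i=1
  [7] ..### => .  t=3,i=2
  [6] ..##. => .  t=7,i=3
  [5] ..#.# => .  t=0,i=5
  [4] ..#.. => #  t=1,i=3
  [3] ...## => #  t=4,i=3
  [2] ...#. => .  t=0,i=4
  [1] ....# => .  t=4,i=2
  [0] ..... => #  t=4,i=0
  bits 11011010101001100110110000011001 = 3668339737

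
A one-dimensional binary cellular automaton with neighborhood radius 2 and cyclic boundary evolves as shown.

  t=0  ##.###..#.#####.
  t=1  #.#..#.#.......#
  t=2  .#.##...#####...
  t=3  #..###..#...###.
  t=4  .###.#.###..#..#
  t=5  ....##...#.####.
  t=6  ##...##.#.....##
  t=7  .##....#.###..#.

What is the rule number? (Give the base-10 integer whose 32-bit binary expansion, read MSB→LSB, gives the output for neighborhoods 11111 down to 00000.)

  ##### -> .   bit 31 = 0  t=0,i=12
  ####. -> .   bit 30 = 0  t=0,i=13
  ###.# -> .   bit 29 = 0  t=0,i=14
  ###.. -> #   bit 28 = 1  t=0,i=5
  ##.## -> #   bit 27 = 1  t=0,i=2
  ##.#. -> #   bit 26 = 1  t=1,i=1
  ##..# -> .   bit 25 = 0  t=0,i=6
  ##... -> #   bit 24 = 1  t=2,i=5
  #.### -> .   bit 23 = 0  t=0,i=3
  #.##. -> #   bit 22 = 1  t=0,i=0
  #.#.# -> #   bit 21 = 1  t=4,i=5
  #.#.. -> .   bit 20 = 0  t=1,i=2
  #..## -> #   bit 19 = 1  t=3,i=2
  #..#. -> #   bit 18 = 1  t=0,i=7
  #...# -> .   bit 17 = 0  t=2,i=6
  #.... -> #   bit 16 = 1  t=1,i=9
  .#### -> .   bit 15 = 0  t=0,i=11
  .###. -> .   bit 14 = 0  t=0,i=4
  .##.# -> .   bit 13 = 0  t=0,i=1
  .##.. -> #   bit 12 = 1  t=2,i=4
  .#.## -> .   bit 11 = 0  t=0,i=9
  .#.#. -> .   bit 10 = 0  t=1,i=6
  .#..# -> #   bit 9 = 1  t=1,i=3
  .#... -> #   bit 8 = 1  t=1,i=8
  ..### -> #   bit 7 = 1  t=2,i=8
  ..##. -> .   bit 6 = 0  t=1,i=15
  ..#.# -> .   bit 5 = 0  t=0,i=8
  ..#.. -> #   bit 4 = 1  t=3,i=8
  ...## -> .   bit 3 = 0  t=1,i=14
  ...#. -> #   bit 2 = 1  t=2,i=0
  ....# -> .   bit 1 = 0  t=1,i=13
  ..... -> #   bit 0 = 1  t=1,i=10
  bits 00011101011011010001001110010101 = 493687701

493687701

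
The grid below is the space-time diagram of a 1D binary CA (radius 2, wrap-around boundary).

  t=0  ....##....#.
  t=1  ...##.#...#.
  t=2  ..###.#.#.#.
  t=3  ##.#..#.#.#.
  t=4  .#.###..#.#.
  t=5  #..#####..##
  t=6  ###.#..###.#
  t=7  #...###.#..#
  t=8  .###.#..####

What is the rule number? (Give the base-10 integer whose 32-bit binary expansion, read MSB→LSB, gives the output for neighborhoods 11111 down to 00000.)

331276888

  [31] ##### => .  t=5,i=5
  [30] ####. => .  t=5,i=6
  [29] ###.# => .  t=2,i=4
  [28] ###.. => #  t=4,i=5
  [27] ##.## => .  t=6,i=10
  [26] ##.#. => .  t=1,i=5
  [25] ##..# => #  t=4,i=6
  [24] ##... => #  t=0,i=6
  [23] #.### => #  t=4,i=3
  [22] #.##. => .  t=3,i=0
  [21] #.#.# => #  t=2,i=6
  [20] #.#.. => #  t=1,i=6
  [19] #..## => #  t=5,i=2
  [18] #..#. => #  t=3,i=5
  [17] #...# => #  t=1,i=8
  [16] #.... => .  t=0,i=0
  [15] .#### => #  t=5,i=4
  [14] .###. => #  t=2,i=3
  [13] .##.# => #  t=1,i=4
  [12] .##.. => .  t=0,i=5
  [11] .#.## => .  t=3,i=11
  [10] .#.#. => .  t=2,i=7
  [9] .#..# => #  t=3,i=4
  [8] .#... => .  t=0,i=11
  [7] ..### => .  t=2,i=2
  [6] ..##. => #  t=0,i=4
  [5] ..#.# => .  t=3,i=6
  [4] ..#.. => #  t=0,i=10
  [3] ...## => #  t=0,i=3
  [2] ...#. => .  t=0,i=9
  [1] ....# => .  t=0,i=2
  [0] ..... => .  t=0,i=1
  bits 00010011101111101110001001011000 = 331276888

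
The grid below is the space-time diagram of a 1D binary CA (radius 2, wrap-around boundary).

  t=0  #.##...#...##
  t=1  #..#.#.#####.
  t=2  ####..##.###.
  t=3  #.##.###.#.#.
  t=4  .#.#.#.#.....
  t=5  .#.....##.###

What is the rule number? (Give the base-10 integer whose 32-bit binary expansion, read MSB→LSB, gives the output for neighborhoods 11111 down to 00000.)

  nb #####: next=#  (t=1,i=9, bit31=1)
  nb ####.: next=#  (t=1,i=10, bit30=1)
  nb ###.#: next=#  (t=0,i=0, bit29=1)
  nb ###..: next=#  (t=2,i=3, bit28=1)
  nb ##.##: next=.  (t=0,i=1, bit27=0)
  nb ##.#.: next=.  (t=1,i=12, bit26=0)
  nb ##..#: next=.  (t=2,i=4, bit25=0)
  nb ##...: next=.  (t=0,i=4, bit24=0)
  nb #.###: next=#  (t=1,i=7, bit23=1)
  nb #.##.: next=.  (t=0,i=2, bit22=0)
  nb #.#.#: next=.  (t=1,i=5, bit21=0)
  nb #.#..: next=#  (t=1,i=0, bit20=1)
  nb #..##: next=#  (t=2,i=5, bit19=1)
  nb #..#.: next=#  (t=1,i=2, bit18=1)
  nb #...#: next=#  (t=0,i=5, bit17=1)
  nb #....: next=.  (t=4,i=9, bit16=0)
  nb .####: next=.  (t=1,i=8, bit15=0)
  nb .###.: next=.  (t=0,i=12, bit14=0)
  nb .##.#: next=#  (t=2,i=7, bit13=1)
  nb .##..: next=#  (t=0,i=3, bit12=1)
  nb .#.##: next=#  (t=1,i=6, bit11=1)
  nb .#.#.: next=.  (t=1,i=4, bit10=0)
  nb .#..#: next=#  (t=1,i=1, bit9=1)
  nb .#...: next=#  (t=0,i=8, bit8=1)
  nb ..###: next=#  (t=0,i=11, bit7=1)
  nb ..##.: next=#  (t=2,i=6, bit6=1)
  nb ..#.#: next=#  (t=1,i=3, bit5=1)
  nb ..#..: next=#  (t=0,i=7, bit4=1)
  nb ...##: next=#  (t=0,i=10, bit3=1)
  nb ...#.: next=.  (t=0,i=6, bit2=0)
  nb ....#: next=#  (t=4,i=12, bit1=1)
  nb .....: next=#  (t=4,i=10, bit0=1)
  bits 11110000100111100011101111111011 = 4036901883

4036901883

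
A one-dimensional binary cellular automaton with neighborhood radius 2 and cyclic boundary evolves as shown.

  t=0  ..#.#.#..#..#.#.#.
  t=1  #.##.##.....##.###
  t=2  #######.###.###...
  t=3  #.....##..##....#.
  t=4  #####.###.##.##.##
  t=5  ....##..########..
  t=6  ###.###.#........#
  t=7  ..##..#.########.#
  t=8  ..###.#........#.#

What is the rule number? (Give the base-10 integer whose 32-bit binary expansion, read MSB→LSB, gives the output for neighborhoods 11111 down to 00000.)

  ##### -> .   bit 31 = 0  t=2,i=2
  ####. -> .   bit 30 = 0  t=1,i=17
  ###.# -> #   bit 29 = 1  t=1,i=0
  ###.. -> .   bit 28 = 0  t=2,i=14
  ##.## -> #   bit 27 = 1  t=1,i=1
  ##.#. -> .   bit 26 = 0  t=6,i=7
  ##..# -> #   bit 25 = 1  t=3,i=8
  ##... -> .   bit 24 = 0  t=1,i=7
  #.### -> .   bit 23 = 0  t=1,i=15
  #.##. -> #   bit 22 = 1  t=1,i=2
  #.#.# -> .   bit 21 = 0  t=0,i=4
  #.#.. -> #   bit 20 = 1  t=0,i=6
  #..## -> .   bit 19 = 0  t=3,i=9
  #..#. -> .   bit 18 = 0  t=0,i=8
  #...# -> #   bit 17 = 1  t=0,i=0
  #.... -> #   bit 16 = 1  t=1,i=8
  .#### -> .   bit 15 = 0  t=1,i=16
  .###. -> .   bit 14 = 0  t=2,i=9
  .##.# -> #   bit 13 = 1  t=1,i=3
  .##.. -> #   bit 12 = 1  t=1,i=6
  .#.## -> .   bit 11 = 0  t=7,i=7
  .#.#. -> #   bit 10 = 1  t=0,i=3
  .#..# -> .   bit 9 = 0  t=0,i=7
  .#... -> #   bit 8 = 1  t=0,i=17
  ..### -> #   bit 7 = 1  t=2,i=0
  ..##. -> #   bit 6 = 1  t=1,i=12
  ..#.# -> #   bit 5 = 1  t=0,i=2
  ..#.. -> .   bit 4 = 0  t=0,i=9
  ...## -> .   bit 3 = 0  t=1,i=11
  ...#. -> .   bit 2 = 0  t=0,i=1
  ....# -> #   bit 1 = 1  t=1,i=10
  ..... -> #   bit 0 = 1  t=1,i=9
  bits 00101010010100110011010111100011 = 710096355

710096355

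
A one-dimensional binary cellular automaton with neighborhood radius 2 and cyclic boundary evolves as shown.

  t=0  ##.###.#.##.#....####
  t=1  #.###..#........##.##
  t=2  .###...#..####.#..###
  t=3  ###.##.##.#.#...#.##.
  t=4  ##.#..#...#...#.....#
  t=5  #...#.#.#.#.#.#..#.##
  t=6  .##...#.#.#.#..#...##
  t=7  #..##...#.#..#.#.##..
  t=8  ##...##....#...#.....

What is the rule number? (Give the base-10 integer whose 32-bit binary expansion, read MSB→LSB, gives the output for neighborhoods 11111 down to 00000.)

3382854297

  [31] ##### => #  t=0,i=19
  [30] ####. => #  t=0,i=0
  [29] ###.# => .  t=0,i=1
  [28] ###.. => .  t=1,i=4
  [27] ##.## => #  t=0,i=2
  [26] ##.#. => .  t=0,i=6
  [25] ##..# => .  t=1,i=5
  [24] ##... => #  t=2,i=4
  [23] #.### => #  t=0,i=3
  [22] #.##. => .  t=0,i=9
  [21] #.#.# => #  t=0,i=7
  [20] #.#.. => .  t=0,i=12
  [19] #..## => .  t=2,i=9
  [18] #..#. => .  t=1,i=6
  [17] #...# => #  t=2,i=5
  [16] #.... => .  t=0,i=14
  [15] .#### => .  t=0,i=18
  [14] .###. => #  t=0,i=4
  [13] .##.# => .  t=0,i=10
  [12] .##.. => .  t=6,i=2
  [11] .#.## => .  t=0,i=8
  [10] .#.#. => .  t=3,i=11
  [9] .#..# => #  t=2,i=8
  [8] .#... => .  t=0,i=13
  [7] ..### => #  t=0,i=17
  [6] ..##. => .  t=1,i=16
  [5] ..#.# => .  t=3,i=16
  [4] ..#.. => #  t=1,i=7
  [3] ...## => #  t=0,i=16
  [2] ...#. => .  t=2,i=6
  [1] ....# => .  t=0,i=15
  [0] ..... => #  t=1,i=10
  bits 11001001101000100100001010011001 = 3382854297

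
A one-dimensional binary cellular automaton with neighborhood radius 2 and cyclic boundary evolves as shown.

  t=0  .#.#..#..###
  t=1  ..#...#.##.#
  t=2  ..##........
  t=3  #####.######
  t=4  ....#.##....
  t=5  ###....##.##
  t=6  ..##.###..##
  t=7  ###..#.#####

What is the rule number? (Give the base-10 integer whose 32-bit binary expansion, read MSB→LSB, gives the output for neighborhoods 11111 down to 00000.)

864589275

  #####|.  b31=0 t=3,i=0
  ####.|.  b30=0 t=3,i=3
  ###.#|#  b29=1 t=0,i=11
  ###..|#  b28=1 t=5,i=2
  ##.##|.  b27=0 t=3,i=5
  ##.#.|.  b26=0 t=0,i=0
  ##..#|#  b25=1 t=6,i=0
  ##...|#  b24=1 t=2,i=4
  #.###|#  b23=1 t=3,i=6
  #.##.|.  b22=0 t=1,i=8
  #.#.#|.  b21=0 t=0,i=1
  #.#..|.  b20=0 t=0,i=3
  #..##|#  b19=1 t=0,i=8
  #..#.|.  b18=0 t=0,i=5
  #...#|.  b17=0 t=1,i=4
  #....|.  b16=0 t=2,i=5
  .####|#  b15=1 t=3,i=7
  .###.|.  b14=0 t=0,i=10
  .##.#|.  b13=0 t=1,i=9
  .##..|#  b12=1 t=2,i=3
  .#.##|.  b11=0 t=1,i=7
  .#.#.|#  b10=1 t=0,i=2
  .#..#|.  b9=0 t=0,i=4
  .#...|#  b8=1 t=1,i=3
  ..###|#  b7=1 t=0,i=9
  ..##.|#  b6=1 t=2,i=2
  ..#.#|.  b5=0 t=1,i=6
  ..#..|#  b4=1 t=0,i=6
  ...##|#  b3=1 t=2,i=1
  ...#.|.  b2=0 t=1,i=5
  ....#|#  b1=1 t=2,i=0
  .....|#  b0=1 t=2,i=6
  bits 00110011100010001001010111011011 = 864589275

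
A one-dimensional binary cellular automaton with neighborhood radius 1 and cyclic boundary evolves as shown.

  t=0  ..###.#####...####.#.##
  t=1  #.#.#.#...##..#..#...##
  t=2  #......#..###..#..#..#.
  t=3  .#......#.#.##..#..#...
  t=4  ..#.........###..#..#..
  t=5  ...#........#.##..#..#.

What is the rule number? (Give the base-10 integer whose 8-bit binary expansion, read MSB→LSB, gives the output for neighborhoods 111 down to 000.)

  ### -> .   bit 7 = 0  t=0,i=3
  ##. -> #   bit 6 = 1  t=0,i=4
  #.# -> .   bit 5 = 0  t=0,i=5
  #.. -> #   bit 4 = 1  t=0,i=0
  .## -> #   bit 3 = 1  t=0,i=2
  .#. -> .   bit 2 = 0  t=0,i=19
  ..# -> .   bit 1 = 0  t=0,i=1
  ... -> .   bit 0 = 0  t=0,i=12
  bits 01011000 = 88

88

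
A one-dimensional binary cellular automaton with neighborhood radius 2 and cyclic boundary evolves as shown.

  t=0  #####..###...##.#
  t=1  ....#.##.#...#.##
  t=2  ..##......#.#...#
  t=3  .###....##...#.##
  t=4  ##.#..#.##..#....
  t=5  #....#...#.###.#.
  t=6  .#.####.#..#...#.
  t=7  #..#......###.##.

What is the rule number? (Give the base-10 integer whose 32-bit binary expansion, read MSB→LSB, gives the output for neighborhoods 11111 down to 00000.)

413929942

  nb #####: next=.  (t=0,i=1, bit31=0)
  nb ####.: next=.  (t=0,i=3, bit30=0)
  nb ###.#: next=.  (t=5,i=13, bit29=0)
  nb ###..: next=#  (t=0,i=4, bit28=1)
  nb ##.##: next=#  (t=0,i=15, bit27=1)
  nb ##.#.: next=.  (t=1,i=8, bit26=0)
  nb ##..#: next=.  (t=0,i=5, bit25=0)
  nb ##...: next=.  (t=0,i=10, bit24=0)
  nb #.###: next=#  (t=0,i=16, bit23=1)
  nb #.##.: next=.  (t=1,i=6, bit22=0)
  nb #.#.#: next=#  (t=5,i=15, bit21=1)
  nb #.#..: next=.  (t=1,i=9, bit20=0)
  nb #..##: next=#  (t=0,i=6, bit19=1)
  nb #..#.: next=#  (t=4,i=5, bit18=1)
  nb #...#: next=.  (t=0,i=11, bit17=0)
  nb #....: next=.  (t=1,i=1, bit16=0)
  nb .####: next=.  (t=0,i=0, bit15=0)
  nb .###.: next=.  (t=0,i=8, bit14=0)
  nb .##.#: next=.  (t=0,i=14, bit13=0)
  nb .##..: next=#  (t=1,i=16, bit12=1)
  nb .#.##: next=.  (t=1,i=5, bit11=0)
  nb .#.#.: next=.  (t=2,i=11, bit10=0)
  nb .#..#: next=.  (t=2,i=0, bit9=0)
  nb .#...: next=#  (t=1,i=10, bit8=1)
  nb ..###: next=#  (t=0,i=7, bit7=1)
  nb ..##.: next=#  (t=0,i=13, bit6=1)
  nb ..#.#: next=.  (t=1,i=4, bit5=0)
  nb ..#..: next=#  (t=2,i=16, bit4=1)
  nb ...##: next=.  (t=0,i=12, bit3=0)
  nb ...#.: next=#  (t=1,i=3, bit2=1)
  nb ....#: next=#  (t=1,i=2, bit1=1)
  nb .....: next=.  (t=2,i=6, bit0=0)
  bits 00011000101011000001000111010110 = 413929942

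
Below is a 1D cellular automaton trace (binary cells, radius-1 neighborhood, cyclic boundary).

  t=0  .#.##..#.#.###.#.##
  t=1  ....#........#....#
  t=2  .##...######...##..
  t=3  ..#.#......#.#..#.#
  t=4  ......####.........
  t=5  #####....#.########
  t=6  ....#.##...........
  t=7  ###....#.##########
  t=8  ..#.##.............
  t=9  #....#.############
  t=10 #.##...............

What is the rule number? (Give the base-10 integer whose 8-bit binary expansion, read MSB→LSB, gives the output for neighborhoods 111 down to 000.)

65

  ### -> .   bit 7 = 0  t=0,i=12
  ##. -> #   bit 6 = 1  t=0,i=4
  #.# -> .   bit 5 = 0  t=0,i=0
  #.. -> .   bit 4 = 0  t=0,i=5
  .## -> .   bit 3 = 0  t=0,i=3
  .#. -> .   bit 2 = 0  t=0,i=1
  ..# -> .   bit 1 = 0  t=0,i=6
  ... -> #   bit 0 = 1  t=1,i=1
  bits 01000001 = 65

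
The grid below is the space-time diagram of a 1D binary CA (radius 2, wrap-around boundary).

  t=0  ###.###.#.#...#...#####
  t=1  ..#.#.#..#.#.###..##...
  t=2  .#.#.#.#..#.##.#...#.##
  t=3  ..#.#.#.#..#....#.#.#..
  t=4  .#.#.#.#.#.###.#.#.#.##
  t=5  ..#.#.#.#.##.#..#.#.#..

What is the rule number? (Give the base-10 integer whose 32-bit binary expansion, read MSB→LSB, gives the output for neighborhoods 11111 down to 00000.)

813801365

  #####|.  b31=0 t=0,i=0
  ####.|.  b30=0 t=0,i=1
  ###.#|#  b29=1 t=0,i=2
  ###..|#  b28=1 t=1,i=15
  ##.##|.  b27=0 t=0,i=3
  ##.#.|.  b26=0 t=0,i=7
  ##..#|.  b25=0 t=1,i=16
  ##...|.  b24=0 t=1,i=20
  #.###|#  b23=1 t=0,i=4
  #.##.|.  b22=0 t=2,i=12
  #.#.#|.  b21=0 t=0,i=8
  #.#..|.  b20=0 t=0,i=10
  #..##|.  b19=0 t=1,i=17
  #..#.|.  b18=0 t=1,i=8
  #...#|.  b17=0 t=0,i=12
  #....|#  b16=1 t=1,i=21
  .####|#  b15=1 t=0,i=19
  .###.|.  b14=0 t=0,i=5
  .##.#|.  b13=0 t=2,i=13
  .##..|#  b12=1 t=1,i=19
  .#.##|#  b11=1 t=1,i=12
  .#.#.|#  b10=1 t=0,i=9
  .#..#|#  b9=1 t=1,i=7
  .#...|#  b8=1 t=0,i=11
  ..###|#  b7=1 t=0,i=18
  ..##.|.  b6=0 t=1,i=18
  ..#.#|.  b5=0 t=1,i=2
  ..#..|#  b4=1 t=0,i=14
  ...##|.  b3=0 t=0,i=17
  ...#.|#  b2=1 t=0,i=13
  ....#|.  b1=0 t=1,i=0
  .....|#  b0=1 t=1,i=22
  bits 00110000100000011001111110010101 = 813801365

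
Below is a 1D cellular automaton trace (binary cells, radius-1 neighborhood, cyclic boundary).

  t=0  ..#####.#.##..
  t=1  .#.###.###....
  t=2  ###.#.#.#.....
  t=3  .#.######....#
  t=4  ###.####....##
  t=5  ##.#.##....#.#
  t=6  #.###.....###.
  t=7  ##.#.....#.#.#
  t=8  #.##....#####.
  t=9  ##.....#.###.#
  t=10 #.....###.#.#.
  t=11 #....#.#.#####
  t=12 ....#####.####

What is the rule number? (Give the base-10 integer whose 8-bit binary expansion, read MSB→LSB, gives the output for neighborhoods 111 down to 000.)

  ###|#  b7=1 t=0,i=3
  ##.|.  b6=0 t=0,i=6
  #.#|#  b5=1 t=0,i=7
  #..|.  b4=0 t=0,i=12
  .##|.  b3=0 t=0,i=2
  .#.|#  b2=1 t=0,i=8
  ..#|#  b1=1 t=0,i=1
  ...|.  b0=0 t=0,i=0
  bits 10100110 = 166

166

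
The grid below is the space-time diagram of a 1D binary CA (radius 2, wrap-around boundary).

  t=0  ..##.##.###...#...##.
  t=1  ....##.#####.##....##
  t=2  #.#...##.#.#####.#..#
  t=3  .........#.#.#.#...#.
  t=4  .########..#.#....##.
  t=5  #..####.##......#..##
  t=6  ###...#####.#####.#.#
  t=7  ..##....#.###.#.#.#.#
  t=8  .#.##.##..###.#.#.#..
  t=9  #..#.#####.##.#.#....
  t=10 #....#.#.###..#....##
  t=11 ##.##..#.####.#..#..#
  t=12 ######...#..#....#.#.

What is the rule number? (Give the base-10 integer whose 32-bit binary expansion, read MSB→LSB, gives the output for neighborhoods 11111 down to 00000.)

  nb #####: next=#  (t=1,i=9, bit31=1)
  nb ####.: next=.  (t=1,i=10, bit30=0)
  nb ###.#: next=#  (t=1,i=11, bit29=1)
  nb ###..: next=#  (t=0,i=10, bit28=1)
  nb ##.##: next=#  (t=0,i=4, bit27=1)
  nb ##.#.: next=.  (t=2,i=1, bit26=0)
  nb ##..#: next=#  (t=4,i=9, bit25=1)
  nb ##...: next=#  (t=0,i=11, bit24=1)
  nb #.###: next=#  (t=0,i=8, bit23=1)
  nb #.##.: next=#  (t=0,i=5, bit22=1)
  nb #.#.#: next=#  (t=2,i=9, bit21=1)
  nb #.#..: next=.  (t=2,i=2, bit20=0)
  nb #..##: next=#  (t=2,i=19, bit19=1)
  nb #..#.: next=.  (t=4,i=10, bit18=0)
  nb #...#: next=.  (t=0,i=0, bit17=0)
  nb #....: next=.  (t=1,i=1, bit16=0)
  nb .####: next=.  (t=1,i=8, bit15=0)
  nb .###.: next=#  (t=0,i=9, bit14=1)
  nb .##.#: next=.  (t=0,i=3, bit13=0)
  nb .##..: next=#  (t=0,i=19, bit12=1)
  nb .#.##: next=.  (t=2,i=10, bit11=0)
  nb .#.#.: next=.  (t=3,i=10, bit10=0)
  nb .#..#: next=.  (t=2,i=18, bit9=0)
  nb .#...: next=.  (t=0,i=15, bit8=0)
  nb ..###: next=.  (t=4,i=1, bit7=0)
  nb ..##.: next=.  (t=0,i=2, bit6=0)
  nb ..#.#: next=.  (t=3,i=9, bit5=0)
  nb ..#..: next=#  (t=0,i=14, bit4=1)
  nb ...##: next=.  (t=0,i=1, bit3=0)
  nb ...#.: next=#  (t=0,i=13, bit2=1)
  nb ....#: next=#  (t=1,i=2, bit1=1)
  nb .....: next=#  (t=3,i=1, bit0=1)
  bits 10111011111010000101000000010111 = 3152564247

3152564247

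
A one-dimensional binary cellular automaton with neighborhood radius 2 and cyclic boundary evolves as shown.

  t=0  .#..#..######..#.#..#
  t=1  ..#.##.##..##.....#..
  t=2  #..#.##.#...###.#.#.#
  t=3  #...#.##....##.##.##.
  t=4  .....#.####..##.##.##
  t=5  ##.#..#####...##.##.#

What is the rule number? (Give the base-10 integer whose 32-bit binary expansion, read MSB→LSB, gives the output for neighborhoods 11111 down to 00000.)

  [31] ##### => .  t=0,i=9
  [30] ####. => #  t=0,i=11
  [29] ###.# => .  t=2,i=14
  [28] ###.. => #  t=0,i=12
  [27] ##.## => #  t=1,i=6
  [26] ##.#. => #  t=2,i=7
  [25] ##..# => .  t=0,i=13
  [24] ##... => #  t=1,i=13
  [23] #.### => #  t=4,i=7
  [22] #.##. => .  t=1,i=4
  [21] #.#.# => #  t=2,i=16
  [20] #.#.. => .  t=0,i=1
  [19] #..## => .  t=0,i=6
  [18] #..#. => .  t=0,i=3
  [17] #...# => .  t=2,i=10
  [16] #.... => #  t=1,i=14
  [15] .#### => #  t=0,i=8
  [14] .###. => #  t=2,i=13
  [13] .##.# => #  t=1,i=5
  [12] .##.. => #  t=1,i=8
  [11] .#.## => #  t=1,i=3
  [10] .#.#. => .  t=0,i=0
  [9] .#..# => #  t=0,i=2
  [8] .#... => .  t=1,i=19
  [7] ..### => #  t=0,i=7
  [6] ..##. => .  t=1,i=11
  [5] ..#.# => .  t=0,i=15
  [4] ..#.. => #  t=0,i=4
  [3] ...## => .  t=2,i=11
  [2] ...#. => .  t=1,i=1
  [1] ....# => #  t=1,i=0
  [0] ..... => .  t=1,i=15
  bits 01011101101000011111101010010010 = 1570896530

1570896530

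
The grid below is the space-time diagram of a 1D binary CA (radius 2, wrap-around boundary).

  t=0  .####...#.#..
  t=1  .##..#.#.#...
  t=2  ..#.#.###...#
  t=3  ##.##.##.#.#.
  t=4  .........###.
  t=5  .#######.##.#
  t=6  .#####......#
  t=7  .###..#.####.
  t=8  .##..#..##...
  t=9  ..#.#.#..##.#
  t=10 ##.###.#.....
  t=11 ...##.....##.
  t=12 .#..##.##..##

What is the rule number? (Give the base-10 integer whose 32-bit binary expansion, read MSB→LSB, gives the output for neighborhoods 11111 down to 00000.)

  ##### -> #   bit 31 = 1  t=5,i=3
  ####. -> .   bit 30 = 0  t=0,i=3
  ###.# -> .   bit 29 = 0  t=5,i=7
  ###.. -> .   bit 28 = 0  t=0,i=4
  ##.## -> .   bit 27 = 0  t=3,i=2
  ##.#. -> .   bit 26 = 0  t=3,i=8
  ##..# -> .   bit 25 = 0  t=1,i=3
  ##... -> #   bit 24 = 1  t=0,i=5
  #.### -> #   bit 23 = 1  t=2,i=6
  #.##. -> .   bit 22 = 0  t=3,i=0
  #.#.# -> #   bit 21 = 1  t=1,i=7
  #.#.. -> .   bit 20 = 0  t=0,i=10
  #..## -> .   bit 19 = 0  t=7,i=0
  #..#. -> #   bit 18 = 1  t=1,i=4
  #...# -> .   bit 17 = 0  t=0,i=6
  #.... -> .   bit 16 = 0  t=1,i=11
  .#### -> #   bit 15 = 1  t=0,i=2
  .###. -> #   bit 14 = 1  t=2,i=7
  .##.# -> .   bit 13 = 0  t=3,i=1
  .##.. -> #   bit 12 = 1  t=1,i=2
  .#.## -> .   bit 11 = 0  t=2,i=5
  .#.#. -> #   bit 10 = 1  t=0,i=9
  .#..# -> #   bit 9 = 1  t=2,i=0
  .#... -> .   bit 8 = 0  t=0,i=11
  ..### -> #   bit 7 = 1  t=0,i=1
  ..##. -> .   bit 6 = 0  t=1,i=1
  ..#.# -> .   bit 5 = 0  t=0,i=8
  ..#.. -> .   bit 4 = 0  t=2,i=12
  ...## -> .   bit 3 = 0  t=0,i=0
  ...#. -> #   bit 2 = 1  t=0,i=7
  ....# -> #   bit 1 = 1  t=1,i=12
  ..... -> #   bit 0 = 1  t=4,i=1
  bits 10000001101001001101011010000111 = 2175063687

2175063687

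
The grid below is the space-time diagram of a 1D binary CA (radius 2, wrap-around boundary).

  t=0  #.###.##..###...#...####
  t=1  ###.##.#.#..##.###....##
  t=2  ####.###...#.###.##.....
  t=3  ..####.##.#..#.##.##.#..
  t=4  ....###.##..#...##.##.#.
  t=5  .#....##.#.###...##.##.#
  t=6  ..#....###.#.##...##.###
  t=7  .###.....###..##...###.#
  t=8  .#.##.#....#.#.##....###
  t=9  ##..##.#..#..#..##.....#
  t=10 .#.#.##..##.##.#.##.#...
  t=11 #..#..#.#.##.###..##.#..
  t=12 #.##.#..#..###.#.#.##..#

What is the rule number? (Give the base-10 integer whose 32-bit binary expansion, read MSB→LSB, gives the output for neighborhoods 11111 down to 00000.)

  ##### -> #   bit 31 = 1  t=0,i=22
  ####. -> #   bit 30 = 1  t=0,i=23
  ###.# -> #   bit 29 = 1  t=0,i=0
  ###.. -> #   bit 28 = 1  t=0,i=12
  ##.## -> #   bit 27 = 1  t=0,i=1
  ##.#. -> #   bit 26 = 1  t=1,i=6
  ##..# -> .   bit 25 = 0  t=0,i=8
  ##... -> #   bit 24 = 1  t=0,i=13
  #.### -> #   bit 23 = 1  t=0,i=2
  #.##. -> .   bit 22 = 0  t=0,i=6
  #.#.# -> #   bit 21 = 1  t=1,i=7
  #.#.. -> .   bit 20 = 0  t=1,i=9
  #..## -> #   bit 19 = 1  t=0,i=9
  #..#. -> #   bit 18 = 1  t=3,i=12
  #...# -> .   bit 17 = 0  t=0,i=14
  #.... -> .   bit 16 = 0  t=1,i=19
  .#### -> .   bit 15 = 0  t=0,i=21
  .###. -> .   bit 14 = 0  t=0,i=3
  .##.# -> #   bit 13 = 1  t=1,i=5
  .##.. -> #   bit 12 = 1  t=0,i=7
  .#.## -> .   bit 11 = 0  t=2,i=12
  .#.#. -> .   bit 10 = 0  t=1,i=8
  .#..# -> .   bit 9 = 0  t=1,i=10
  .#... -> #   bit 8 = 1  t=0,i=17
  ..### -> .   bit 7 = 0  t=0,i=10
  ..##. -> .   bit 6 = 0  t=1,i=12
  ..#.# -> .   bit 5 = 0  t=2,i=11
  ..#.. -> #   bit 4 = 1  t=0,i=16
  ...## -> .   bit 3 = 0  t=0,i=19
  ...#. -> #   bit 2 = 1  t=0,i=15
  ....# -> .   bit 1 = 0  t=1,i=20
  ..... -> #   bit 0 = 1  t=2,i=21
  bits 11111101101011000011000100010101 = 4255920405

4255920405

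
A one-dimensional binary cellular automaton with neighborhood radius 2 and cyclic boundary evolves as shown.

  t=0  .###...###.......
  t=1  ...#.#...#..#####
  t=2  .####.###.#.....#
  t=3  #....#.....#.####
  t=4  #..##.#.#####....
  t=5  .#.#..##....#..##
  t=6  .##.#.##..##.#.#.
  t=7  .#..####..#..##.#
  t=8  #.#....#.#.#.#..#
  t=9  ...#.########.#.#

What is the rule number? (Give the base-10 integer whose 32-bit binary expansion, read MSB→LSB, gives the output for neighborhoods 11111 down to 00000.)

  [31] ##### => .  t=1,i=14
  [30] ####. => .  t=1,i=15
  [29] ###.# => .  t=2,i=4
  [28] ###.. => #  t=0,i=3
  [27] ##.## => #  t=2,i=5
  [26] ##.#. => .  t=2,i=9
  [25] ##..# => .  t=6,i=8
  [24] ##... => .  t=0,i=4
  [23] #.### => .  t=2,i=1
  [22] #.##. => #  t=6,i=6
  [21] #.#.# => #  t=4,i=6
  [20] #.#.. => .  t=1,i=5
  [19] #..## => .  t=1,i=11
  [18] #..#. => #  t=7,i=9
  [17] #...# => #  t=0,i=5
  [16] #.... => .  t=0,i=11
  [15] .#### => .  t=1,i=13
  [14] .###. => .  t=0,i=2
  [13] .##.# => .  t=4,i=4
  [12] .##.. => #  t=5,i=7
  [11] .#.## => #  t=2,i=0
  [10] .#.#. => #  t=1,i=4
  [9] .#..# => #  t=1,i=10
  [8] .#... => #  t=1,i=6
  [7] ..### => .  t=0,i=1
  [6] ..##. => #  t=4,i=3
  [5] ..#.# => #  t=1,i=3
  [4] ..#.. => .  t=1,i=9
  [3] ...## => .  t=0,i=0
  [2] ...#. => #  t=1,i=2
  [1] ....# => #  t=0,i=16
  [0] ..... => #  t=0,i=12
  bits 00011000011001100001111101100111 = 409345895

409345895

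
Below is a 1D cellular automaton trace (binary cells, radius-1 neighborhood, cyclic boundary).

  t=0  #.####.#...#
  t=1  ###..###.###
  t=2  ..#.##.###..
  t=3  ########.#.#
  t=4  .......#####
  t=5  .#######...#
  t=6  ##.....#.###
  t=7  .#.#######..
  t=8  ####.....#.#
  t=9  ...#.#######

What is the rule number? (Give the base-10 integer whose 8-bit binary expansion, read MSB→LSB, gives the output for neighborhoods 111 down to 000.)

  [7] ### => .  t=0,i=3
  [6] ##. => #  t=0,i=0
  [5] #.# => #  t=0,i=1
  [4] #.. => .  t=0,i=8
  [3] .## => #  t=0,i=2
  [2] .#. => #  t=0,i=7
  [1] ..# => #  t=0,i=10
  [0] ... => #  t=0,i=9
  bits 01101111 = 111

111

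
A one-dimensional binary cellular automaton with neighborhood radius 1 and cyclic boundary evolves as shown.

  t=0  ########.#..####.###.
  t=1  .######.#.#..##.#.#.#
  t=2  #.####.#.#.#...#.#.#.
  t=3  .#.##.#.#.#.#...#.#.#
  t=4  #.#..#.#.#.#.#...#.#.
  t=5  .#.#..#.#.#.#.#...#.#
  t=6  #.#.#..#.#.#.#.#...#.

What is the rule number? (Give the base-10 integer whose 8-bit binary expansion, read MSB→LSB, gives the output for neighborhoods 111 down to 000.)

  ###|#  b7=1 t=0,i=1
  ##.|.  b6=0 t=0,i=7
  #.#|#  b5=1 t=0,i=8
  #..|#  b4=1 t=0,i=10
  .##|.  b3=0 t=0,i=0
  .#.|.  b2=0 t=0,i=9
  ..#|.  b1=0 t=0,i=11
  ...|.  b0=0 t=2,i=13
  bits 10110000 = 176

176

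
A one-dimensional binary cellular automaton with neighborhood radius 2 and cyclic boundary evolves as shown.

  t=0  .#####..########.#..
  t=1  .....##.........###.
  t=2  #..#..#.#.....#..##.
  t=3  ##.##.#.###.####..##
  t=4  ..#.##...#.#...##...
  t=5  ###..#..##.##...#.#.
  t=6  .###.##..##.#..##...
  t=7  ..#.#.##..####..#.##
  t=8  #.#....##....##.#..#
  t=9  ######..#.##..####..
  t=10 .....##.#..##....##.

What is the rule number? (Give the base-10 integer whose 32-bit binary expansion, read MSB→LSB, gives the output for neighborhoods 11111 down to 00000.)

504460086

  #####|.  b31=0 t=0,i=3
  ####.|.  b30=0 t=0,i=4
  ###.#|.  b29=0 t=0,i=15
  ###..|#  b28=1 t=0,i=5
  ##.##|#  b27=1 t=3,i=2
  ##.#.|#  b26=1 t=0,i=16
  ##..#|#  b25=1 t=0,i=6
  ##...|.  b24=0 t=1,i=7
  #.###|.  b23=0 t=3,i=8
  #.##.|.  b22=0 t=3,i=3
  #.#.#|.  b21=0 t=3,i=6
  #.#..|#  b20=1 t=0,i=17
  #..##|.  b19=0 t=0,i=7
  #..#.|.  b18=0 t=2,i=2
  #...#|.  b17=0 t=0,i=19
  #....|#  b16=1 t=1,i=0
  .####|.  b15=0 t=0,i=2
  .###.|#  b14=1 t=1,i=17
  .##.#|#  b13=1 t=2,i=18
  .##..|#  b12=1 t=1,i=6
  .#.##|.  b11=0 t=3,i=7
  .#.#.|.  b10=0 t=2,i=7
  .#..#|#  b9=1 t=2,i=1
  .#...|#  b8=1 t=0,i=18
  ..###|.  b7=0 t=0,i=1
  ..##.|.  b6=0 t=1,i=5
  ..#.#|#  b5=1 t=2,i=6
  ..#..|#  b4=1 t=2,i=3
  ...##|.  b3=0 t=0,i=0
  ...#.|#  b2=1 t=2,i=13
  ....#|#  b1=1 t=1,i=3
  .....|.  b0=0 t=1,i=1
  bits 00011110000100010111001100110110 = 504460086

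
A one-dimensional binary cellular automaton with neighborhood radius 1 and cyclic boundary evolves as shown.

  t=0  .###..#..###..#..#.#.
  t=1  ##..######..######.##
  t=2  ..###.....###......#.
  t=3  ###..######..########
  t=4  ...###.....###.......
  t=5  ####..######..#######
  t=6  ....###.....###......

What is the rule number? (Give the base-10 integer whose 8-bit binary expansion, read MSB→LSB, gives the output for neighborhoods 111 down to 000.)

31

  ###|.  b7=0 t=0,i=2
  ##.|.  b6=0 t=0,i=3
  #.#|.  b5=0 t=0,i=18
  #..|#  b4=1 t=0,i=4
  .##|#  b3=1 t=0,i=1
  .#.|#  b2=1 t=0,i=6
  ..#|#  b1=1 t=0,i=0
  ...|#  b0=1 t=2,i=0
  bits 00011111 = 31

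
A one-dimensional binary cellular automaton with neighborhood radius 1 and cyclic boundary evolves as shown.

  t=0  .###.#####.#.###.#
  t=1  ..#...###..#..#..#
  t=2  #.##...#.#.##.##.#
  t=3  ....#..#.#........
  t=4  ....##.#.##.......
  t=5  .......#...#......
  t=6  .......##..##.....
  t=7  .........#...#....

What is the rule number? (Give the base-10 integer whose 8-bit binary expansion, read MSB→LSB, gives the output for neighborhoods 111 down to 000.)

  nb ###: next=#  (t=0,i=2, bit7=1)
  nb ##.: next=.  (t=0,i=3, bit6=0)
  nb #.#: next=.  (t=0,i=0, bit5=0)
  nb #..: next=#  (t=1,i=0, bit4=1)
  nb .##: next=.  (t=0,i=1, bit3=0)
  nb .#.: next=#  (t=0,i=11, bit2=1)
  nb ..#: next=.  (t=1,i=1, bit1=0)
  nb ...: next=.  (t=1,i=4, bit0=0)
  bits 10010100 = 148

148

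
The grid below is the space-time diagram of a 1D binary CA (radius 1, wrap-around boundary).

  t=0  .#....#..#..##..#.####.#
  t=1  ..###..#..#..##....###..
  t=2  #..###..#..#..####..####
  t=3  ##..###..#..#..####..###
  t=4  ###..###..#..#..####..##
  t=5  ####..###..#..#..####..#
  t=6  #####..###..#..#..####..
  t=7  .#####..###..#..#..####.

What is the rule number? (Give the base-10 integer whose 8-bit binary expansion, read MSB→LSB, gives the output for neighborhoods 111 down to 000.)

209

  ### -> #   bit 7 = 1  t=0,i=19
  ##. -> #   bit 6 = 1  t=0,i=13
  #.# -> .   bit 5 = 0  t=0,i=0
  #.. -> #   bit 4 = 1  t=0,i=2
  .## -> .   bit 3 = 0  t=0,i=12
  .#. -> .   bit 2 = 0  t=0,i=1
  ..# -> .   bit 1 = 0  t=0,i=5
  ... -> #   bit 0 = 1  t=0,i=3
  bits 11010001 = 209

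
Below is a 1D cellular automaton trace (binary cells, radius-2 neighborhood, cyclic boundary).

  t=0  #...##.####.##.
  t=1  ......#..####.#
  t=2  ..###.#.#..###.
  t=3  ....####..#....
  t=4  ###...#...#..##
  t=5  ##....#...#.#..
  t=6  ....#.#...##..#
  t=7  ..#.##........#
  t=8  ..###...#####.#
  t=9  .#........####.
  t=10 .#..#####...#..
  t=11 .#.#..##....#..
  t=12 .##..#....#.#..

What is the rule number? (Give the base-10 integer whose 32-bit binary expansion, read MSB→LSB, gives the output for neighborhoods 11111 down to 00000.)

  nb #####: next=#  (t=4,i=0, bit31=1)
  nb ####.: next=#  (t=0,i=9, bit30=1)
  nb ###.#: next=#  (t=0,i=10, bit29=1)
  nb ###..: next=.  (t=2,i=13, bit28=0)
  nb ##.##: next=#  (t=0,i=6, bit27=1)
  nb ##.#.: next=#  (t=0,i=14, bit26=1)
  nb ##..#: next=.  (t=3,i=8, bit25=0)
  nb ##...: next=.  (t=2,i=14, bit24=0)
  nb #.###: next=.  (t=0,i=7, bit23=0)
  nb #.##.: next=#  (t=0,i=12, bit22=1)
  nb #.#.#: next=#  (t=2,i=6, bit21=1)
  nb #.#..: next=.  (t=0,i=0, bit20=0)
  nb #..##: next=#  (t=1,i=8, bit19=1)
  nb #..#.: next=.  (t=3,i=9, bit18=0)
  nb #...#: next=.  (t=0,i=2, bit17=0)
  nb #....: next=.  (t=1,i=1, bit16=0)
  nb .####: next=.  (t=0,i=8, bit15=0)
  nb .###.: next=.  (t=2,i=3, bit14=0)
  nb .##.#: next=.  (t=0,i=5, bit13=0)
  nb .##..: next=.  (t=5,i=1, bit12=0)
  nb .#.##: next=#  (t=7,i=3, bit11=1)
  nb .#.#.: next=#  (t=2,i=7, bit10=1)
  nb .#..#: next=.  (t=1,i=7, bit9=0)
  nb .#...: next=.  (t=0,i=1, bit8=0)
  nb ..###: next=.  (t=1,i=9, bit7=0)
  nb ..##.: next=.  (t=0,i=4, bit6=0)
  nb ..#.#: next=#  (t=5,i=10, bit5=1)
  nb ..#..: next=#  (t=1,i=6, bit4=1)
  nb ...##: next=.  (t=0,i=3, bit3=0)
  nb ...#.: next=.  (t=1,i=5, bit2=0)
  nb ....#: next=#  (t=1,i=4, bit1=1)
  nb .....: next=#  (t=1,i=2, bit0=1)
  bits 11101100011010000000110000110011 = 3966241843

3966241843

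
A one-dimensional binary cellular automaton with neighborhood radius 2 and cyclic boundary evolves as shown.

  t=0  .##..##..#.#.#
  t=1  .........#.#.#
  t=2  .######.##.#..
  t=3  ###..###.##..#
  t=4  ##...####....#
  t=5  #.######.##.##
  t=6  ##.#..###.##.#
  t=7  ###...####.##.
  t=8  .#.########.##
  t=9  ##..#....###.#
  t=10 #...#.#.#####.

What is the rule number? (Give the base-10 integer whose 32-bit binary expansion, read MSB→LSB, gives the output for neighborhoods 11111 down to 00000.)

  nb #####: next=.  (t=2,i=3, bit31=0)
  nb ####.: next=#  (t=2,i=5, bit30=1)
  nb ###.#: next=#  (t=2,i=6, bit29=1)
  nb ###..: next=.  (t=3,i=2, bit28=0)
  nb ##.##: next=#  (t=2,i=7, bit27=1)
  nb ##.#.: next=#  (t=2,i=10, bit26=1)
  nb ##..#: next=.  (t=0,i=3, bit25=0)
  nb ##...: next=#  (t=4,i=2, bit24=1)
  nb #.###: next=.  (t=5,i=2, bit23=0)
  nb #.##.: next=.  (t=0,i=1, bit22=0)
  nb #.#.#: next=#  (t=0,i=11, bit21=1)
  nb #.#..: next=.  (t=1,i=13, bit20=0)
  nb #..##: next=.  (t=0,i=4, bit19=0)
  nb #..#.: next=.  (t=0,i=8, bit18=0)
  nb #...#: next=#  (t=2,i=13, bit17=1)
  nb #....: next=#  (t=1,i=1, bit16=1)
  nb .####: next=#  (t=2,i=2, bit15=1)
  nb .###.: next=#  (t=3,i=6, bit14=1)
  nb .##.#: next=#  (t=2,i=9, bit13=1)
  nb .##..: next=.  (t=0,i=2, bit12=0)
  nb .#.##: next=.  (t=0,i=0, bit11=0)
  nb .#.#.: next=.  (t=0,i=10, bit10=0)
  nb .#..#: next=.  (t=6,i=4, bit9=0)
  nb .#...: next=.  (t=1,i=0, bit8=0)
  nb ..###: next=#  (t=2,i=1, bit7=1)
  nb ..##.: next=.  (t=0,i=5, bit6=0)
  nb ..#.#: next=#  (t=0,i=9, bit5=1)
  nb ..#..: next=#  (t=9,i=4, bit4=1)
  nb ...##: next=#  (t=2,i=0, bit3=1)
  nb ...#.: next=#  (t=1,i=8, bit2=1)
  nb ....#: next=.  (t=1,i=7, bit1=0)
  nb .....: next=#  (t=1,i=2, bit0=1)
  bits 01101101001000111110000010111101 = 1831067837

1831067837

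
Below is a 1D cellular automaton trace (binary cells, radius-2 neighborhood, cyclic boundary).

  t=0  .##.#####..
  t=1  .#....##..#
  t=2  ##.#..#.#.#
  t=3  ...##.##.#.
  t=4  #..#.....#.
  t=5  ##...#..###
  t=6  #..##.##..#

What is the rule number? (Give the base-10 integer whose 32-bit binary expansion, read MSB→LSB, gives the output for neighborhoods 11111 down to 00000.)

  [31] ##### => #  t=0,i=6
  [30] ####. => #  t=0,i=7
  [29] ###.# => .  t=2,i=1
  [28] ###.. => .  t=0,i=8
  [27] ##.## => .  t=0,i=3
  [26] ##.#. => .  t=2,i=2
  [25] ##..# => #  t=1,i=8
  [24] ##... => .  t=0,i=9
  [23] #.### => .  t=0,i=4
  [22] #.##. => .  t=3,i=6
  [21] #.#.# => .  t=2,i=8
  [20] #.#.. => #  t=1,i=1
  [19] #..## => #  t=5,i=7
  [18] #..#. => .  t=1,i=9
  [17] #...# => #  t=0,i=10
  [16] #.... => #  t=1,i=3
  [15] .#### => .  t=0,i=5
  [14] .###. => .  t=2,i=0
  [13] .##.# => .  t=0,i=2
  [12] .##.. => .  t=1,i=7
  [11] .#.## => #  t=2,i=9
  [10] .#.#. => #  t=1,i=0
  [9] .#..# => #  t=2,i=4
  [8] .#... => .  t=1,i=2
  [7] ..### => .  t=5,i=8
  [6] ..##. => #  t=0,i=1
  [5] ..#.# => #  t=1,i=10
  [4] ..#.. => .  t=4,i=3
  [3] ...## => .  t=0,i=0
  [2] ...#. => #  t=4,i=8
  [1] ....# => .  t=1,i=4
  [0] ..... => .  t=4,i=6
  bits 11000010000110110000111001100100 = 3256553060

3256553060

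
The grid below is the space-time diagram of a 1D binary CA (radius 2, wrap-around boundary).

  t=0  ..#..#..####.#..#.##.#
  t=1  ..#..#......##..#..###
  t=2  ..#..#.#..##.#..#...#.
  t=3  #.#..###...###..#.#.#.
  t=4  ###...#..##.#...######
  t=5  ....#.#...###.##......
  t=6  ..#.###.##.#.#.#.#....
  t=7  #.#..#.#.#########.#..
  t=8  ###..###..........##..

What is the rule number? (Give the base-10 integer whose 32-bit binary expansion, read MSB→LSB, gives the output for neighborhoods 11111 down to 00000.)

  [31] ##### => .  t=4,i=0
  [30] ####. => .  t=0,i=10
  [29] ###.# => .  t=0,i=11
  [28] ###.. => .  t=1,i=21
  [27] ##.## => #  t=5,i=13
  [26] ##.#. => #  t=0,i=12
  [25] ##..# => .  t=1,i=0
  [24] ##... => .  t=3,i=8
  [23] #.### => .  t=6,i=4
  [22] #.##. => .  t=0,i=18
  [21] #.#.# => #  t=3,i=0
  [20] #.#.. => #  t=0,i=13
  [19] #..## => .  t=0,i=7
  [18] #..#. => .  t=0,i=1
  [17] #...# => #  t=2,i=0
  [16] #.... => #  t=1,i=7
  [15] .#### => .  t=0,i=9
  [14] .###. => #  t=1,i=20
  [13] .##.# => #  t=0,i=19
  [12] .##.. => #  t=1,i=13
  [11] .#.## => .  t=0,i=17
  [10] .#.#. => #  t=2,i=6
  [9] .#..# => .  t=0,i=0
  [8] .#... => .  t=1,i=6
  [7] ..### => .  t=0,i=8
  [6] ..##. => .  t=1,i=12
  [5] ..#.# => #  t=0,i=16
  [4] ..#.. => #  t=0,i=2
  [3] ...## => #  t=1,i=11
  [2] ...#. => .  t=2,i=1
  [1] ....# => #  t=1,i=10
  [0] ..... => .  t=1,i=8
  bits 00001100001100110111010000111010 = 204698682

204698682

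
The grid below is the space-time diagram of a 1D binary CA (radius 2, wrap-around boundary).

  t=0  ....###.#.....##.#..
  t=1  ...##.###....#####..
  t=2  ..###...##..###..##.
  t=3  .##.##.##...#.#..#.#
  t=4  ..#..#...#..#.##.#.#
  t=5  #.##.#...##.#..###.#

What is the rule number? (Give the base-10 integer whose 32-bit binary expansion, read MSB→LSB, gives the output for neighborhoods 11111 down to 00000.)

  ##### -> .   bit 31 = 0  t=1,i=15
  ####. -> .   bit 30 = 0  t=1,i=16
  ###.# -> #   bit 29 = 1  t=0,i=6
  ###.. -> #   bit 28 = 1  t=1,i=8
  ##.## -> .   bit 27 = 0  t=1,i=5
  ##.#. -> #   bit 26 = 1  t=0,i=7
  ##..# -> .   bit 25 = 0  t=2,i=10
  ##... -> #   bit 24 = 1  t=1,i=9
  #.### -> .   bit 23 = 0  t=1,i=6
  #.##. -> .   bit 22 = 0  t=3,i=1
  #.#.# -> #   bit 21 = 1  t=3,i=19
  #.#.. -> #   bit 20 = 1  t=0,i=8
  #..## -> .   bit 19 = 0  t=2,i=11
  #..#. -> .   bit 18 = 0  t=3,i=16
  #...# -> .   bit 17 = 0  t=2,i=0
  #.... -> .   bit 16 = 0  t=0,i=10
  .#### -> #   bit 15 = 1  t=1,i=14
  .###. -> .   bit 14 = 0  t=0,i=5
  .##.# -> #   bit 13 = 1  t=0,i=15
  .##.. -> .   bit 12 = 0  t=2,i=9
  .#.## -> .   bit 11 = 0  t=3,i=0
  .#.#. -> .   bit 10 = 0  t=3,i=13
  .#..# -> #   bit 9 = 1  t=3,i=15
  .#... -> .   bit 8 = 0  t=0,i=9
  ..### -> #   bit 7 = 1  t=0,i=4
  ..##. -> #   bit 6 = 1  t=0,i=14
  ..#.# -> #   bit 5 = 1  t=3,i=12
  ..#.. -> #   bit 4 = 1  t=4,i=2
  ...## -> #   bit 3 = 1  t=0,i=3
  ...#. -> .   bit 2 = 0  t=3,i=11
  ....# -> .   bit 1 = 0  t=0,i=2
  ..... -> .   bit 0 = 0  t=0,i=0
  bits 00110101001100001010001011111000 = 892379896

892379896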